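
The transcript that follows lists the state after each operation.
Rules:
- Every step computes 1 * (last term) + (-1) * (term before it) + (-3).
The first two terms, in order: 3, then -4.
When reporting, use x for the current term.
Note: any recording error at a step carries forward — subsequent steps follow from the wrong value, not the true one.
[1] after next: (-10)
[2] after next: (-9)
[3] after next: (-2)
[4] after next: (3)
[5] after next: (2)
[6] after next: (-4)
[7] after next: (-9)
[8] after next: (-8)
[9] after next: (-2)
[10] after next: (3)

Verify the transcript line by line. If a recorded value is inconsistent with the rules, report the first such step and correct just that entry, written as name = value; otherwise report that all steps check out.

step 1: x = 1*(-4) + (-1)*(3) + (-3) = -10 -> matches
step 2: x = 1*(-10) + (-1)*(-4) + (-3) = -9 -> exactly as logged
step 3: x = 1*(-9) + (-1)*(-10) + (-3) = -2 -> agrees with the transcript
step 4: x = 1*(-2) + (-1)*(-9) + (-3) = 4 -> a discrepancy with the transcript
First incorrect step: 4; the correct value is x = 4.

step 4, x = 4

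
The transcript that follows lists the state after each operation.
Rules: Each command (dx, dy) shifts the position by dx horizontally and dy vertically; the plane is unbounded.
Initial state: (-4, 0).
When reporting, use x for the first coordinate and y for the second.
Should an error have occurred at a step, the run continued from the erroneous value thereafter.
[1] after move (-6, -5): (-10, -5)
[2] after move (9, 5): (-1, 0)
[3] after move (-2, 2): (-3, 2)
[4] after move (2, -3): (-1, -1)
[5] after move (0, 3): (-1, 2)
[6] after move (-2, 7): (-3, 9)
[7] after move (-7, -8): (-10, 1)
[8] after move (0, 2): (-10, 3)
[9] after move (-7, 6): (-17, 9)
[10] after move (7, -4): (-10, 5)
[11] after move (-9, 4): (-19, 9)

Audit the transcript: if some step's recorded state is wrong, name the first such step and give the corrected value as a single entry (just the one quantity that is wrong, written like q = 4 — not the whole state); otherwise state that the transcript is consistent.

Recomputing the run from the initial state:
step 1: x = -10, y = -5
step 2: x = -1, y = 0
step 3: x = -3, y = 2
step 4: x = -1, y = -1
step 5: x = -1, y = 2
step 6: x = -3, y = 9
step 7: x = -10, y = 1
step 8: x = -10, y = 3
step 9: x = -17, y = 9
step 10: x = -10, y = 5
step 11: x = -19, y = 9
This matches the transcript at every step.

no error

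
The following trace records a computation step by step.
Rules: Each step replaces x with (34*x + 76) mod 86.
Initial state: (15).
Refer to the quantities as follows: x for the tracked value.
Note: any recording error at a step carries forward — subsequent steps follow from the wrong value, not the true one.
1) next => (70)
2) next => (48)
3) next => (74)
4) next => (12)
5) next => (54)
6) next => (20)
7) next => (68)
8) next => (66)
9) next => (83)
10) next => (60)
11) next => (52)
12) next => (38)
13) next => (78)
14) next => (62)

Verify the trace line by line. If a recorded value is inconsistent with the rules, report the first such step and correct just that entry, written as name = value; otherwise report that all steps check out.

step 9, x = 84

step 1: x = (34*15 + 76) mod 86 = 70 -> matches
step 2: x = (34*70 + 76) mod 86 = 48 -> verified
step 3: x = (34*48 + 76) mod 86 = 74 -> exactly as logged
step 4: x = (34*74 + 76) mod 86 = 12 -> no discrepancy
step 5: x = (34*12 + 76) mod 86 = 54 -> consistent with the trace
step 6: x = (34*54 + 76) mod 86 = 20 -> verified
step 7: x = (34*20 + 76) mod 86 = 68 -> no discrepancy
step 8: x = (34*68 + 76) mod 86 = 66 -> confirmed correct
step 9: x = (34*66 + 76) mod 86 = 84 -> the trace disagrees here
First deviation found at step 9; the corrected entry is x = 84.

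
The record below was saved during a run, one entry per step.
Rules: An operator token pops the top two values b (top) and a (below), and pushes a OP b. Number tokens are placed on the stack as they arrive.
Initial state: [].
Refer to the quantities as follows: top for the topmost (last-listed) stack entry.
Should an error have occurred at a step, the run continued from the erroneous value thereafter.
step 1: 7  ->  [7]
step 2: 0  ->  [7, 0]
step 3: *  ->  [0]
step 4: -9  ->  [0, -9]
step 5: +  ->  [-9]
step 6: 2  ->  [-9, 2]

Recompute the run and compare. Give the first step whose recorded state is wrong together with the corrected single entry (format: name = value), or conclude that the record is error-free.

no error

Recomputing the run from the initial state:
step 1: [7]
step 2: [7, 0]
step 3: [0]
step 4: [0, -9]
step 5: [-9]
step 6: [-9, 2]
This matches the record at every step.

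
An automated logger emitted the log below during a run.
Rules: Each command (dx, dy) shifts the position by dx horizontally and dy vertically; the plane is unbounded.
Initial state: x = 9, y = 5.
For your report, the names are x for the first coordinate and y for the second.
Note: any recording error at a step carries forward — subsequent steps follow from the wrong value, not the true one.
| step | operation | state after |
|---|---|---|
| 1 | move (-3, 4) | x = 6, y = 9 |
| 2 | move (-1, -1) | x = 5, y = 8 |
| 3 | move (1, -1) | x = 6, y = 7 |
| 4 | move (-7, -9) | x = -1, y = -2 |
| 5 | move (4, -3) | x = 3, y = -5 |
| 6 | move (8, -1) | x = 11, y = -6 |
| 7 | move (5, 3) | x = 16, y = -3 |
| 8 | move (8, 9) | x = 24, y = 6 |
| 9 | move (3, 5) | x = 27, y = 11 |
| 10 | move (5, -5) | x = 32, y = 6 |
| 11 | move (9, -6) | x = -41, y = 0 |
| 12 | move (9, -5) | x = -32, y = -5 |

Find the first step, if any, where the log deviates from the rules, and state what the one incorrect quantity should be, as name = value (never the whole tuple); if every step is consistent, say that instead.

step 11, x = 41

Recomputing the run from the initial state:
step 1: x = 6, y = 9
step 2: x = 5, y = 8
step 3: x = 6, y = 7
step 4: x = -1, y = -2
step 5: x = 3, y = -5
step 6: x = 11, y = -6
step 7: x = 16, y = -3
step 8: x = 24, y = 6
step 9: x = 27, y = 11
step 10: x = 32, y = 6
step 11: x = 41, y = 0
step 12: x = 50, y = -5
The first disagreement with the log is at step 11, where the value should be x = 41.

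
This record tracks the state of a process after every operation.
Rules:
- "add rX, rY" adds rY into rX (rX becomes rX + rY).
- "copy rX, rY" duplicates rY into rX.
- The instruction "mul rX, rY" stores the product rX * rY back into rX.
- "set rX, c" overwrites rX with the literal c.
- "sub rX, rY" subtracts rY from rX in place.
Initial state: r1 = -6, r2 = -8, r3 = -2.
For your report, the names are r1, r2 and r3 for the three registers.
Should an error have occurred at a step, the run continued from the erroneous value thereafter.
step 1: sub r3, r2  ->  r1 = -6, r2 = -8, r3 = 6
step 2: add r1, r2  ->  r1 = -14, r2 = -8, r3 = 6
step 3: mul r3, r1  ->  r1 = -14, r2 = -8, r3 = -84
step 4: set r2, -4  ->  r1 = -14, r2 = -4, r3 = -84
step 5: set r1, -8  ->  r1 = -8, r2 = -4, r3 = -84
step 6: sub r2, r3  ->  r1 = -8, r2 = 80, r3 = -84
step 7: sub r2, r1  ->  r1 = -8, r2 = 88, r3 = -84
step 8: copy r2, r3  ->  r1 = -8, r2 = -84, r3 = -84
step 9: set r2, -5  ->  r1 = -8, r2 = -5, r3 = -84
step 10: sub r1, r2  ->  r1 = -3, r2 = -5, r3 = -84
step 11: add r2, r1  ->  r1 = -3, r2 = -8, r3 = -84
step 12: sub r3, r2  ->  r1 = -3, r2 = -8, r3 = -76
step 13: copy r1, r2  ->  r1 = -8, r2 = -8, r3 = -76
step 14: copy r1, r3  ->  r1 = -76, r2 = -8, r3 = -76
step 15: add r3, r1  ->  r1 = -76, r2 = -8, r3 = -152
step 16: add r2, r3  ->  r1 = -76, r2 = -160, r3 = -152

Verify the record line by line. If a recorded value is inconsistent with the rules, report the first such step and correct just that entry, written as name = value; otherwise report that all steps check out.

no error

step 1: r3 = -2 - -8 = 6 -> in agreement
step 2: r1 = -6 + -8 = -14 -> in agreement
step 3: r3 = 6 * -14 = -84 -> in agreement
step 4: r2 = -4 -> consistent with the record
step 5: r1 = -8 -> confirmed correct
step 6: r2 = -4 - -84 = 80 -> matches
step 7: r2 = 80 - -8 = 88 -> exactly as logged
step 8: r2 = -84 -> in agreement
step 9: r2 = -5 -> in agreement
step 10: r1 = -8 - -5 = -3 -> verified
step 11: r2 = -5 + -3 = -8 -> matches
step 12: r3 = -84 - -8 = -76 -> verified
step 13: r1 = -8 -> agrees with the record
step 14: r1 = -76 -> same as recorded
step 15: r3 = -76 + -76 = -152 -> agrees with the record
step 16: r2 = -8 + -152 = -160 -> agrees with the record
All entries verified; no error found.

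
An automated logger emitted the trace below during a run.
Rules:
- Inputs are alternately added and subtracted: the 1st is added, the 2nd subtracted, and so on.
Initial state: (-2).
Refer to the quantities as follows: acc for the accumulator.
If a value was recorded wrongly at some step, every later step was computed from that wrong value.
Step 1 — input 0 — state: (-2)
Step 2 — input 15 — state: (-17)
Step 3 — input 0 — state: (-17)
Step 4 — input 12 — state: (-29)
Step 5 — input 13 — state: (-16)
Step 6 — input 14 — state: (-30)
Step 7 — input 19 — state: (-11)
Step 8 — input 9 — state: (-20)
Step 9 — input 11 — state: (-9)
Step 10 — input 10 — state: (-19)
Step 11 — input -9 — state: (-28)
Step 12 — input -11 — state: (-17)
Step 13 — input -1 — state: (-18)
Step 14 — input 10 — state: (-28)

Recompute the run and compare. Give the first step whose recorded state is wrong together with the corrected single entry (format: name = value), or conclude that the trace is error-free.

no error

Step 1: acc = -2 + 0 = -2 — checks out.
Step 2: acc = -2 - 15 = -17 — checks out.
Step 3: acc = -17 + 0 = -17 — same as recorded.
Step 4: acc = -17 - 12 = -29 — consistent with the trace.
Step 5: acc = -29 + 13 = -16 — confirmed correct.
Step 6: acc = -16 - 14 = -30 — agrees with the trace.
Step 7: acc = -30 + 19 = -11 — confirmed correct.
Step 8: acc = -11 - 9 = -20 — agrees with the trace.
Step 9: acc = -20 + 11 = -9 — in agreement.
Step 10: acc = -9 - 10 = -19 — same as recorded.
Step 11: acc = -19 + -9 = -28 — in agreement.
Step 12: acc = -28 - -11 = -17 — agrees with the trace.
Step 13: acc = -17 + -1 = -18 — verified.
Step 14: acc = -18 - 10 = -28 — in agreement.
All entries verified; no error found.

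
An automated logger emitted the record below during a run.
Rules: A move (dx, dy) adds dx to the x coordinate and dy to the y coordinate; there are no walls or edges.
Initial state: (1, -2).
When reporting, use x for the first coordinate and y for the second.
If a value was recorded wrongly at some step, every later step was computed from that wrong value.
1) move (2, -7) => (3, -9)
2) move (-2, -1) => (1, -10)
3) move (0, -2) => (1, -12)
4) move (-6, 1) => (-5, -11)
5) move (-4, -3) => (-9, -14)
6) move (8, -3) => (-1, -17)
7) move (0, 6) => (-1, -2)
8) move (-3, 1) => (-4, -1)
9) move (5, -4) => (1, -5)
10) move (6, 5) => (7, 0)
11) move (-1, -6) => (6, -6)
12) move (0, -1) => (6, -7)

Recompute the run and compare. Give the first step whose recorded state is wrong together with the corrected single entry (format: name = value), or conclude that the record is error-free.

Recomputing the run from the initial state:
step 1: x = 3, y = -9
step 2: x = 1, y = -10
step 3: x = 1, y = -12
step 4: x = -5, y = -11
step 5: x = -9, y = -14
step 6: x = -1, y = -17
step 7: x = -1, y = -11
step 8: x = -4, y = -10
step 9: x = 1, y = -14
step 10: x = 7, y = -9
step 11: x = 6, y = -15
step 12: x = 6, y = -16
The first disagreement with the record is at step 7, where the value should be y = -11.

step 7, y = -11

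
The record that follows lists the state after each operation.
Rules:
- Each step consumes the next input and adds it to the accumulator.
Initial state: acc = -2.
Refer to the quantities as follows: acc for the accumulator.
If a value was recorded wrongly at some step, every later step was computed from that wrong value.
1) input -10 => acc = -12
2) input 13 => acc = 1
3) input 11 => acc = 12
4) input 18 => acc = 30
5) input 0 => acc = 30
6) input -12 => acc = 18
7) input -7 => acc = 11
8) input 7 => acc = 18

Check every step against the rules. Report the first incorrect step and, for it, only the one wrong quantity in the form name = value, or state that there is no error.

no error

step 1: acc = -2 + -10 = -12 -> in agreement
step 2: acc = -12 + 13 = 1 -> in agreement
step 3: acc = 1 + 11 = 12 -> checks out
step 4: acc = 12 + 18 = 30 -> consistent with the record
step 5: acc = 30 + 0 = 30 -> confirmed correct
step 6: acc = 30 + -12 = 18 -> checks out
step 7: acc = 18 + -7 = 11 -> checks out
step 8: acc = 11 + 7 = 18 -> no discrepancy
All entries verified; no error found.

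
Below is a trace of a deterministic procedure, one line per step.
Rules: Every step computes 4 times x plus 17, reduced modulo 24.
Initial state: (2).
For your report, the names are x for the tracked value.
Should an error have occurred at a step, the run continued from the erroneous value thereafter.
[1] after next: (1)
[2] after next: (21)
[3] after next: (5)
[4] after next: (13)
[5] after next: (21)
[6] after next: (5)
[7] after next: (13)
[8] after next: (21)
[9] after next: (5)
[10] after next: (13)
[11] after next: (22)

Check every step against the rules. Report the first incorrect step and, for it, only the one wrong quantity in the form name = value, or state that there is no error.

step 11, x = 21

Recomputing the run from the initial state:
step 1: x = 1
step 2: x = 21
step 3: x = 5
step 4: x = 13
step 5: x = 21
step 6: x = 5
step 7: x = 13
step 8: x = 21
step 9: x = 5
step 10: x = 13
step 11: x = 21
The first disagreement with the trace is at step 11, where the value should be x = 21.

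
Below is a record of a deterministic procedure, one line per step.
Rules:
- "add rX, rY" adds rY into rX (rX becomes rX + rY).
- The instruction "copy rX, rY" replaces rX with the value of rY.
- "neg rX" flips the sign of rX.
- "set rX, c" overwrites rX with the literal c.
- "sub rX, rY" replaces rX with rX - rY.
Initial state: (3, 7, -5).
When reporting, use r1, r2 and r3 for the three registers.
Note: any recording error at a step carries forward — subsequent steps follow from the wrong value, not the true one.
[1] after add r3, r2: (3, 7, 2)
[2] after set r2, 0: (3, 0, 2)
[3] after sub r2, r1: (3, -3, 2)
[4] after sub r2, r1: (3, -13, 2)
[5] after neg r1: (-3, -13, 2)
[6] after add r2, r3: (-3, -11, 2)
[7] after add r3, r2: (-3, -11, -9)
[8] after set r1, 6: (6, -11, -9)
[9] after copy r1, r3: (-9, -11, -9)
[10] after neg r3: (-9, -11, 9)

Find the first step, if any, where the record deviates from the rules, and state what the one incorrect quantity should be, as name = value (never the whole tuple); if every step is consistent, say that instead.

Recomputing the run from the initial state:
step 1: r1 = 3, r2 = 7, r3 = 2
step 2: r1 = 3, r2 = 0, r3 = 2
step 3: r1 = 3, r2 = -3, r3 = 2
step 4: r1 = 3, r2 = -6, r3 = 2
step 5: r1 = -3, r2 = -6, r3 = 2
step 6: r1 = -3, r2 = -4, r3 = 2
step 7: r1 = -3, r2 = -4, r3 = -2
step 8: r1 = 6, r2 = -4, r3 = -2
step 9: r1 = -2, r2 = -4, r3 = -2
step 10: r1 = -2, r2 = -4, r3 = 2
The first disagreement with the record is at step 4, where the value should be r2 = -6.

step 4, r2 = -6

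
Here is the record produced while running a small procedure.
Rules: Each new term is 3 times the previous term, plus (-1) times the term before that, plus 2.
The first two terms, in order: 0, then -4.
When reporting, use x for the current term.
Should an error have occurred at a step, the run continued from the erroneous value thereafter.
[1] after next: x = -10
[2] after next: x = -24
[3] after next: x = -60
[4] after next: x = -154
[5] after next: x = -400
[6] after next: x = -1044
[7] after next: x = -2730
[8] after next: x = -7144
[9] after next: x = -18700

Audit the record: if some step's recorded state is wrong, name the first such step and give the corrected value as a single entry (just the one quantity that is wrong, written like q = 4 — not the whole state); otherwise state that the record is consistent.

1. x = 3*(-4) + (-1)*(0) + (2) = -10 (matches)
2. x = 3*(-10) + (-1)*(-4) + (2) = -24 (checks out)
3. x = 3*(-24) + (-1)*(-10) + (2) = -60 (checks out)
4. x = 3*(-60) + (-1)*(-24) + (2) = -154 (checks out)
5. x = 3*(-154) + (-1)*(-60) + (2) = -400 (confirmed correct)
6. x = 3*(-400) + (-1)*(-154) + (2) = -1044 (no discrepancy)
7. x = 3*(-1044) + (-1)*(-400) + (2) = -2730 (in agreement)
8. x = 3*(-2730) + (-1)*(-1044) + (2) = -7144 (no discrepancy)
9. x = 3*(-7144) + (-1)*(-2730) + (2) = -18700 (verified)
All steps check out; nothing to correct.

no error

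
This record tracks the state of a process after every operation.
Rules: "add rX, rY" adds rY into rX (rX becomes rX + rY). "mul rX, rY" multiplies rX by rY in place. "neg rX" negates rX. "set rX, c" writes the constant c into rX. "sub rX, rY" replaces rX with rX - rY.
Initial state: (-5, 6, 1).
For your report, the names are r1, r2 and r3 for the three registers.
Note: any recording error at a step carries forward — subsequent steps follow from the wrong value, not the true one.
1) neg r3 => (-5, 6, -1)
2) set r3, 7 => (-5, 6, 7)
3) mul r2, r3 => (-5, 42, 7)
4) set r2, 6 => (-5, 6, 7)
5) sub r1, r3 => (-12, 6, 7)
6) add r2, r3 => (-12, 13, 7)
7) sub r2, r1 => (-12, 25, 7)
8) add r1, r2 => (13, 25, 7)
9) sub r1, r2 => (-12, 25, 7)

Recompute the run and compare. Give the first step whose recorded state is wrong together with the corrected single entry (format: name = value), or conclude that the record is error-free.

no error

Recomputing the run from the initial state:
step 1: r1 = -5, r2 = 6, r3 = -1
step 2: r1 = -5, r2 = 6, r3 = 7
step 3: r1 = -5, r2 = 42, r3 = 7
step 4: r1 = -5, r2 = 6, r3 = 7
step 5: r1 = -12, r2 = 6, r3 = 7
step 6: r1 = -12, r2 = 13, r3 = 7
step 7: r1 = -12, r2 = 25, r3 = 7
step 8: r1 = 13, r2 = 25, r3 = 7
step 9: r1 = -12, r2 = 25, r3 = 7
This matches the record at every step.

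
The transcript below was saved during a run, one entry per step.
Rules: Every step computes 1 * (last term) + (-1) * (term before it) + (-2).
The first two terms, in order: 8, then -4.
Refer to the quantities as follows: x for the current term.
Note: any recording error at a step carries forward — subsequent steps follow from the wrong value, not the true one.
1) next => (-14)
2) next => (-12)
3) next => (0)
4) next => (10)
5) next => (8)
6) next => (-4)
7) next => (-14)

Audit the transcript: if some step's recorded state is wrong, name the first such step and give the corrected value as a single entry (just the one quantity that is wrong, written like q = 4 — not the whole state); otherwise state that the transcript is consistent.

no error

step 1: x = 1*(-4) + (-1)*(8) + (-2) = -14 -> consistent with the transcript
step 2: x = 1*(-14) + (-1)*(-4) + (-2) = -12 -> exactly as logged
step 3: x = 1*(-12) + (-1)*(-14) + (-2) = 0 -> exactly as logged
step 4: x = 1*(0) + (-1)*(-12) + (-2) = 10 -> confirmed correct
step 5: x = 1*(10) + (-1)*(0) + (-2) = 8 -> no discrepancy
step 6: x = 1*(8) + (-1)*(10) + (-2) = -4 -> consistent with the transcript
step 7: x = 1*(-4) + (-1)*(8) + (-2) = -14 -> consistent with the transcript
All entries verified; no error found.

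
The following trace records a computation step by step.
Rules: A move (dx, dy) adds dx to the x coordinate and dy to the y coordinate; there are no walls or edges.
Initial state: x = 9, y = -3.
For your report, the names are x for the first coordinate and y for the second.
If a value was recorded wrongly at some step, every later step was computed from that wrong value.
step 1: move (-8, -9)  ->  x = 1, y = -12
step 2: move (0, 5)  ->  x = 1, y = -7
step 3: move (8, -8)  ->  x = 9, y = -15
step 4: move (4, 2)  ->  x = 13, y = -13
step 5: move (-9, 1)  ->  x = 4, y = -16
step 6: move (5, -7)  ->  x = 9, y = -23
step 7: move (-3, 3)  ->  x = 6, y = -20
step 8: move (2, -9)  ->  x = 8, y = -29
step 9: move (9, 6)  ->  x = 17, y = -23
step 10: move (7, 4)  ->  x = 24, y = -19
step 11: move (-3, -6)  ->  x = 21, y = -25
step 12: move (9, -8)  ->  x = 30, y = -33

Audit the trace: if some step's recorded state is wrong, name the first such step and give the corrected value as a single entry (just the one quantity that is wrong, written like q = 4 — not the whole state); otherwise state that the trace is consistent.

Recomputing the run from the initial state:
step 1: x = 1, y = -12
step 2: x = 1, y = -7
step 3: x = 9, y = -15
step 4: x = 13, y = -13
step 5: x = 4, y = -12
step 6: x = 9, y = -19
step 7: x = 6, y = -16
step 8: x = 8, y = -25
step 9: x = 17, y = -19
step 10: x = 24, y = -15
step 11: x = 21, y = -21
step 12: x = 30, y = -29
The first disagreement with the trace is at step 5, where the value should be y = -12.

step 5, y = -12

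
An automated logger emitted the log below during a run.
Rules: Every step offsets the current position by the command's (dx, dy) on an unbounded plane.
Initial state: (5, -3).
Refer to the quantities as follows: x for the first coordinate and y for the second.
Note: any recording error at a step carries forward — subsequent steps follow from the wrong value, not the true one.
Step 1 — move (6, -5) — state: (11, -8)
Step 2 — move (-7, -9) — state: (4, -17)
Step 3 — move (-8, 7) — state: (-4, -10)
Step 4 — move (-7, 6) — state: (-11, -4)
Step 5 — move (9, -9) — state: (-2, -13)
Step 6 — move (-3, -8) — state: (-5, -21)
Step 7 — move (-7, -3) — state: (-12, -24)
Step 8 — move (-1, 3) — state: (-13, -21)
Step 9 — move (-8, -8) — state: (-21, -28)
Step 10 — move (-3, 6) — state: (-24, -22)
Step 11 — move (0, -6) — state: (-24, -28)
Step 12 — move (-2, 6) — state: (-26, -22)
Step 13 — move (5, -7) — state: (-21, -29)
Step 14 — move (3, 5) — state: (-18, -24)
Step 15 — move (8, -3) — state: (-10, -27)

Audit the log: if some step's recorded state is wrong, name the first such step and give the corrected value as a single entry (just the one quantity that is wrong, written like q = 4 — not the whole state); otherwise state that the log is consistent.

step 9, y = -29

Recomputing the run from the initial state:
step 1: x = 11, y = -8
step 2: x = 4, y = -17
step 3: x = -4, y = -10
step 4: x = -11, y = -4
step 5: x = -2, y = -13
step 6: x = -5, y = -21
step 7: x = -12, y = -24
step 8: x = -13, y = -21
step 9: x = -21, y = -29
step 10: x = -24, y = -23
step 11: x = -24, y = -29
step 12: x = -26, y = -23
step 13: x = -21, y = -30
step 14: x = -18, y = -25
step 15: x = -10, y = -28
The first disagreement with the log is at step 9, where the value should be y = -29.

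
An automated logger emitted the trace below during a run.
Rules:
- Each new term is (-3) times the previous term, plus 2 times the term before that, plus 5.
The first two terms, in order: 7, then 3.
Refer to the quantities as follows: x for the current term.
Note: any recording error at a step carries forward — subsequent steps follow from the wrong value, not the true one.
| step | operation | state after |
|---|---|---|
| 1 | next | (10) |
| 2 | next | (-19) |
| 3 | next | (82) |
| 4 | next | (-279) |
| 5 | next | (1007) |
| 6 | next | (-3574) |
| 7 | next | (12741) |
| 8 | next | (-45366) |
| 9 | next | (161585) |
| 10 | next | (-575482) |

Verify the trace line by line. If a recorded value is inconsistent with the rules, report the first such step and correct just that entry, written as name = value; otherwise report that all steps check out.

Recomputing the run from the initial state:
step 1: x = 10
step 2: x = -19
step 3: x = 82
step 4: x = -279
step 5: x = 1006
step 6: x = -3571
step 7: x = 12730
step 8: x = -45327
step 9: x = 161446
step 10: x = -574987
The first disagreement with the trace is at step 5, where the value should be x = 1006.

step 5, x = 1006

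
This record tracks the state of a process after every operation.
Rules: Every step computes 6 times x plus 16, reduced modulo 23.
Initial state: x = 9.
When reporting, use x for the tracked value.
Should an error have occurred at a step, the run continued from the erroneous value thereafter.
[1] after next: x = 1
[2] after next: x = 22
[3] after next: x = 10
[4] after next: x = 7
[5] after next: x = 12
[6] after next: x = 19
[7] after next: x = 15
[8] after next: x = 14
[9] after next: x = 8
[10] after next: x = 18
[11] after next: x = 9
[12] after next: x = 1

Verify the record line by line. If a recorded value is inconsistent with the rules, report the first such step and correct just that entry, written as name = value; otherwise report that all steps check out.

no error

Recomputing the run from the initial state:
step 1: x = 1
step 2: x = 22
step 3: x = 10
step 4: x = 7
step 5: x = 12
step 6: x = 19
step 7: x = 15
step 8: x = 14
step 9: x = 8
step 10: x = 18
step 11: x = 9
step 12: x = 1
This matches the record at every step.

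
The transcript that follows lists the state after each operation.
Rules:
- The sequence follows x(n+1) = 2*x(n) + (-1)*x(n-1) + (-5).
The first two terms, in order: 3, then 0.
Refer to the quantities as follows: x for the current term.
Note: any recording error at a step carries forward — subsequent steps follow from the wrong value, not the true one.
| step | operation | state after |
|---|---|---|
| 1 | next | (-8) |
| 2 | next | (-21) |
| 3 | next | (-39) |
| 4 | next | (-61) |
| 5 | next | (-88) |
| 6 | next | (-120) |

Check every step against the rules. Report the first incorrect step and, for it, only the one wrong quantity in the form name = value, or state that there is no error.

step 4, x = -62

Recomputing the run from the initial state:
step 1: x = -8
step 2: x = -21
step 3: x = -39
step 4: x = -62
step 5: x = -90
step 6: x = -123
The first disagreement with the transcript is at step 4, where the value should be x = -62.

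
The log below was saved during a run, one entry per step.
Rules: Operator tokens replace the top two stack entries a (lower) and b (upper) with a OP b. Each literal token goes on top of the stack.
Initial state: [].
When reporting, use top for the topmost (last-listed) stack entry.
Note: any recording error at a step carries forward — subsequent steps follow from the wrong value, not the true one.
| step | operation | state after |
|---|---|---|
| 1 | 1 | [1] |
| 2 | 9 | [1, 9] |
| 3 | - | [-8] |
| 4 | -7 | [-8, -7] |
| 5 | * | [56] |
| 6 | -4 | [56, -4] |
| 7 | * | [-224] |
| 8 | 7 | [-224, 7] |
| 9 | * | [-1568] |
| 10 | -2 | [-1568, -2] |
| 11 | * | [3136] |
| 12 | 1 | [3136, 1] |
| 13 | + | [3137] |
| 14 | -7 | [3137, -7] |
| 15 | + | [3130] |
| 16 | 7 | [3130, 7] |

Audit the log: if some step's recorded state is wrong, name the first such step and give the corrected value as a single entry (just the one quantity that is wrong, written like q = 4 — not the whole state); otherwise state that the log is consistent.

Recomputing the run from the initial state:
step 1: [1]
step 2: [1, 9]
step 3: [-8]
step 4: [-8, -7]
step 5: [56]
step 6: [56, -4]
step 7: [-224]
step 8: [-224, 7]
step 9: [-1568]
step 10: [-1568, -2]
step 11: [3136]
step 12: [3136, 1]
step 13: [3137]
step 14: [3137, -7]
step 15: [3130]
step 16: [3130, 7]
This matches the log at every step.

no error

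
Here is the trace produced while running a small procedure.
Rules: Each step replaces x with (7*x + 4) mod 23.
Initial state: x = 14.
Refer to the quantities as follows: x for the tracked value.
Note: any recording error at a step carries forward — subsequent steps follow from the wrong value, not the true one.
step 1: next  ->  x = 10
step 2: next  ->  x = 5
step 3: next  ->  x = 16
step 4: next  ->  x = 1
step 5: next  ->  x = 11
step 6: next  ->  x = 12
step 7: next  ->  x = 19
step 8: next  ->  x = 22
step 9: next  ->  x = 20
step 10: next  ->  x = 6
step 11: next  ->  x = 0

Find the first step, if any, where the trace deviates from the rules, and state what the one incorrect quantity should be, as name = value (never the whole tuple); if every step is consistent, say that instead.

1. x = (7*14 + 4) mod 23 = 10 (consistent with the trace)
2. x = (7*10 + 4) mod 23 = 5 (consistent with the trace)
3. x = (7*5 + 4) mod 23 = 16 (checks out)
4. x = (7*16 + 4) mod 23 = 1 (confirmed correct)
5. x = (7*1 + 4) mod 23 = 11 (no discrepancy)
6. x = (7*11 + 4) mod 23 = 12 (in agreement)
7. x = (7*12 + 4) mod 23 = 19 (confirmed correct)
8. x = (7*19 + 4) mod 23 = 22 (exactly as logged)
9. x = (7*22 + 4) mod 23 = 20 (checks out)
10. x = (7*20 + 4) mod 23 = 6 (confirmed correct)
11. x = (7*6 + 4) mod 23 = 0 (in agreement)
All steps check out; nothing to correct.

no error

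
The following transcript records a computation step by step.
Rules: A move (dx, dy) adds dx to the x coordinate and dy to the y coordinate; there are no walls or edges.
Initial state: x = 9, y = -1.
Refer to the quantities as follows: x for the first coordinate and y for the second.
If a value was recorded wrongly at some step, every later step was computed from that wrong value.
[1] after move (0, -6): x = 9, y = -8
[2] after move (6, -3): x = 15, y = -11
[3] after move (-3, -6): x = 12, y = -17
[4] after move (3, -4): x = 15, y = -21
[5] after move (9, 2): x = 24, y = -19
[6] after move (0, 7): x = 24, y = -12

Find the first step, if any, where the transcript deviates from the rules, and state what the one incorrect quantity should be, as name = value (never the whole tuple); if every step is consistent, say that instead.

Step 1: x = 9 + (0) = 9, y = -1 + (-6) = -7 — first mismatch against the transcript.
The audit stops at step 1: the recorded entry is wrong and should be y = -7.

step 1, y = -7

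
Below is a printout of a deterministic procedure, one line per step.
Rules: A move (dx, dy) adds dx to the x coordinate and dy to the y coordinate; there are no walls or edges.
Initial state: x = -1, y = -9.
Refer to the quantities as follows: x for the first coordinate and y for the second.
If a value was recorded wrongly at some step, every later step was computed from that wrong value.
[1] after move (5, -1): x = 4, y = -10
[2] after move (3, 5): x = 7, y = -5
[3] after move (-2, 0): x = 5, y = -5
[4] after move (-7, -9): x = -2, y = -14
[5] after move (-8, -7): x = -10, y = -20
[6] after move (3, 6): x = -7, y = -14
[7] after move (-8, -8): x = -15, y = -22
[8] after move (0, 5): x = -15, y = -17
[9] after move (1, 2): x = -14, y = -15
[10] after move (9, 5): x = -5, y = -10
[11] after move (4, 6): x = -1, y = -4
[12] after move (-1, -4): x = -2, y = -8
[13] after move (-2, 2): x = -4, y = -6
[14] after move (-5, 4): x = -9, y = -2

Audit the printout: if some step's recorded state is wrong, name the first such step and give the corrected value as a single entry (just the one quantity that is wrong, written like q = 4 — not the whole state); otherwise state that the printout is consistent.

Step 1: x = -1 + (5) = 4, y = -9 + (-1) = -10 — no discrepancy.
Step 2: x = 4 + (3) = 7, y = -10 + (5) = -5 — exactly as logged.
Step 3: x = 7 + (-2) = 5, y = -5 + (0) = -5 — verified.
Step 4: x = 5 + (-7) = -2, y = -5 + (-9) = -14 — verified.
Step 5: x = -2 + (-8) = -10, y = -14 + (-7) = -21 — the entry is off here.
Conclusion: step 5 carries the first error; the entry should be y = -21.

step 5, y = -21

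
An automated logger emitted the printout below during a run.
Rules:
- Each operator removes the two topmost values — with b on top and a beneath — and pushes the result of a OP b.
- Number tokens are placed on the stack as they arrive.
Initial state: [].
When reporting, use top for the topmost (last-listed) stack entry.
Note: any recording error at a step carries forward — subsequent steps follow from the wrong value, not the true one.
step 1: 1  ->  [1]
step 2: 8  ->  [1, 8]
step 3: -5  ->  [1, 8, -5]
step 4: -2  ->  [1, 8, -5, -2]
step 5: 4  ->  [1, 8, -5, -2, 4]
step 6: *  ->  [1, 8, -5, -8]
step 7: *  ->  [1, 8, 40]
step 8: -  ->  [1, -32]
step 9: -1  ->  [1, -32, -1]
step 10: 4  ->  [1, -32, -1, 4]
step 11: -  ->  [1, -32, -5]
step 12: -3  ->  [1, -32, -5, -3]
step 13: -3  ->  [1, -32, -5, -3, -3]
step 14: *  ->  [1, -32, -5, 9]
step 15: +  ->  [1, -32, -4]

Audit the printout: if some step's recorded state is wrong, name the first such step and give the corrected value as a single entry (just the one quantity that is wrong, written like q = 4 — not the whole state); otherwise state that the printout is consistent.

Recomputing the run from the initial state:
step 1: [1]
step 2: [1, 8]
step 3: [1, 8, -5]
step 4: [1, 8, -5, -2]
step 5: [1, 8, -5, -2, 4]
step 6: [1, 8, -5, -8]
step 7: [1, 8, 40]
step 8: [1, -32]
step 9: [1, -32, -1]
step 10: [1, -32, -1, 4]
step 11: [1, -32, -5]
step 12: [1, -32, -5, -3]
step 13: [1, -32, -5, -3, -3]
step 14: [1, -32, -5, 9]
step 15: [1, -32, 4]
The first disagreement with the printout is at step 15, where the value should be top = 4.

step 15, top = 4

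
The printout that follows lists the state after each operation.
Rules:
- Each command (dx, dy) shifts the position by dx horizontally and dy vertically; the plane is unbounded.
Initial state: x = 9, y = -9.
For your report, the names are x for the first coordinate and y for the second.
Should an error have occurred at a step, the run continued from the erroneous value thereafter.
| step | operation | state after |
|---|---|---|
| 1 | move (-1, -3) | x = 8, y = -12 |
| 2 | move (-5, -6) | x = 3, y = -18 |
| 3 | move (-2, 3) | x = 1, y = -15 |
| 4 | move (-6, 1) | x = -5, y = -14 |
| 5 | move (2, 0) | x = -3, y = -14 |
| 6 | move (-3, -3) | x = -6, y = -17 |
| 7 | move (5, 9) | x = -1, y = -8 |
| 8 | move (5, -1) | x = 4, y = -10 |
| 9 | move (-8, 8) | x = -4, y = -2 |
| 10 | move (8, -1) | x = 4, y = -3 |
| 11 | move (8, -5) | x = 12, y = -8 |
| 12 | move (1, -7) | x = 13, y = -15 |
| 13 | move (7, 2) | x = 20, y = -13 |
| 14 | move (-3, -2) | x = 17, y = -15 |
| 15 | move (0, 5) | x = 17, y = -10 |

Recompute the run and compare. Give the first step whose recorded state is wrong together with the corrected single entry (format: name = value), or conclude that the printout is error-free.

step 8, y = -9

Recomputing the run from the initial state:
step 1: x = 8, y = -12
step 2: x = 3, y = -18
step 3: x = 1, y = -15
step 4: x = -5, y = -14
step 5: x = -3, y = -14
step 6: x = -6, y = -17
step 7: x = -1, y = -8
step 8: x = 4, y = -9
step 9: x = -4, y = -1
step 10: x = 4, y = -2
step 11: x = 12, y = -7
step 12: x = 13, y = -14
step 13: x = 20, y = -12
step 14: x = 17, y = -14
step 15: x = 17, y = -9
The first disagreement with the printout is at step 8, where the value should be y = -9.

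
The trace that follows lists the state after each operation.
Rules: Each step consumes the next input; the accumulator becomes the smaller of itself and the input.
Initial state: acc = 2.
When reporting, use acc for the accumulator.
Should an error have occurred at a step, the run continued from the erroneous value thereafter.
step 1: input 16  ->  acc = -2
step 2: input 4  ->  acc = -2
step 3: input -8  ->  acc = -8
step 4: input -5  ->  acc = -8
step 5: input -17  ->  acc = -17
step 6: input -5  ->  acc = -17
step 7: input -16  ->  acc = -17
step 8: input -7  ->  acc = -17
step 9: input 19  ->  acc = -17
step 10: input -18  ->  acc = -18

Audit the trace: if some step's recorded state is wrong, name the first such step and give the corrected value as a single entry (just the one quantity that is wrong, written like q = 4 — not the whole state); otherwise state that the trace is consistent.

step 1, acc = 2

Recomputing the run from the initial state:
step 1: acc = 2
step 2: acc = 2
step 3: acc = -8
step 4: acc = -8
step 5: acc = -17
step 6: acc = -17
step 7: acc = -17
step 8: acc = -17
step 9: acc = -17
step 10: acc = -18
The first disagreement with the trace is at step 1, where the value should be acc = 2.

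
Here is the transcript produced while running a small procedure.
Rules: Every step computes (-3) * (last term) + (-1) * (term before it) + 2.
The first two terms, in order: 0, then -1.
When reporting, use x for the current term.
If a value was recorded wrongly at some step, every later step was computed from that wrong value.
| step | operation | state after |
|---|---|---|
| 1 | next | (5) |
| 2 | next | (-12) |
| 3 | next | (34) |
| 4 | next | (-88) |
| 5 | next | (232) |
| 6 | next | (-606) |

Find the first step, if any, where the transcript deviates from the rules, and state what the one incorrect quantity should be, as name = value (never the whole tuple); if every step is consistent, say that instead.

step 3, x = 33

Recomputing the run from the initial state:
step 1: x = 5
step 2: x = -12
step 3: x = 33
step 4: x = -85
step 5: x = 224
step 6: x = -585
The first disagreement with the transcript is at step 3, where the value should be x = 33.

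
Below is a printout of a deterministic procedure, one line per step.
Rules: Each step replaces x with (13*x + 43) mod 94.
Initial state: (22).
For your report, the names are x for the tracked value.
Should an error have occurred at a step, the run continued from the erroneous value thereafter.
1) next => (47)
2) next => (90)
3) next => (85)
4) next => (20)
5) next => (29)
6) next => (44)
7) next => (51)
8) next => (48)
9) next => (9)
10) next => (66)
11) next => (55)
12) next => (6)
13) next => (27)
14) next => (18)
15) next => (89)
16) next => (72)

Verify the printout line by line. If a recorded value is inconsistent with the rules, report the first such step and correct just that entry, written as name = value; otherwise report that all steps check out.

step 5, x = 21

1. x = (13*22 + 43) mod 94 = 47 (verified)
2. x = (13*47 + 43) mod 94 = 90 (checks out)
3. x = (13*90 + 43) mod 94 = 85 (consistent with the printout)
4. x = (13*85 + 43) mod 94 = 20 (checks out)
5. x = (13*20 + 43) mod 94 = 21 (not what was recorded)
The audit stops at step 5: the recorded entry is wrong and should be x = 21.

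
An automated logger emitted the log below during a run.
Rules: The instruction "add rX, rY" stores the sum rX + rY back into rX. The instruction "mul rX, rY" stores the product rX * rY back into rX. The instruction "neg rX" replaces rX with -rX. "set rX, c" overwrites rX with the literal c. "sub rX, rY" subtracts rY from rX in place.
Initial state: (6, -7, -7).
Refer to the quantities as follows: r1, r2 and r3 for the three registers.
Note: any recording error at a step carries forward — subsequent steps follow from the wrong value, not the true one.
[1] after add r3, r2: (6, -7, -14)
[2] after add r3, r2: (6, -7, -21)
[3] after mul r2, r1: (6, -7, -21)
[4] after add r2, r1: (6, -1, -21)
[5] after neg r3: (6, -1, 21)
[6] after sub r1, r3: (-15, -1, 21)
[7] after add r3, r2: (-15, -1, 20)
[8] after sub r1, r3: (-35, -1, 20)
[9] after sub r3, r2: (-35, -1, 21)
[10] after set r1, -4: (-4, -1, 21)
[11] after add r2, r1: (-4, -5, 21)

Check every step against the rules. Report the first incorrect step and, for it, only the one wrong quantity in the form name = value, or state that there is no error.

step 3, r2 = -42

Recomputing the run from the initial state:
step 1: r1 = 6, r2 = -7, r3 = -14
step 2: r1 = 6, r2 = -7, r3 = -21
step 3: r1 = 6, r2 = -42, r3 = -21
step 4: r1 = 6, r2 = -36, r3 = -21
step 5: r1 = 6, r2 = -36, r3 = 21
step 6: r1 = -15, r2 = -36, r3 = 21
step 7: r1 = -15, r2 = -36, r3 = -15
step 8: r1 = 0, r2 = -36, r3 = -15
step 9: r1 = 0, r2 = -36, r3 = 21
step 10: r1 = -4, r2 = -36, r3 = 21
step 11: r1 = -4, r2 = -40, r3 = 21
The first disagreement with the log is at step 3, where the value should be r2 = -42.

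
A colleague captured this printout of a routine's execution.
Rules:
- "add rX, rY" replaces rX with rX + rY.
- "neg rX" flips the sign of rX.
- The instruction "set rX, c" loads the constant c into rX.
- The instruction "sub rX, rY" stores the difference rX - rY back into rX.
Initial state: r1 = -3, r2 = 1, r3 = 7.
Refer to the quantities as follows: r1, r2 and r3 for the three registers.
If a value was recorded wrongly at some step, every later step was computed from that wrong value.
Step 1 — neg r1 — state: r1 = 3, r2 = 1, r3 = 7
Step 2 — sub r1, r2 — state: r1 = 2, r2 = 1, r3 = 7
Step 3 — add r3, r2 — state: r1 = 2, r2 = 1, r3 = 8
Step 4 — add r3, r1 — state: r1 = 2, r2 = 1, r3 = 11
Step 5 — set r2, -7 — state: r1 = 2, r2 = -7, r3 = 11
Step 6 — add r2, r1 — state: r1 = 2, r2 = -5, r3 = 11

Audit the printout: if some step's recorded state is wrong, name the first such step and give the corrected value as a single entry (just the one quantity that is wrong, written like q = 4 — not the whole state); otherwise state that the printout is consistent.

step 4, r3 = 10

Recomputing the run from the initial state:
step 1: r1 = 3, r2 = 1, r3 = 7
step 2: r1 = 2, r2 = 1, r3 = 7
step 3: r1 = 2, r2 = 1, r3 = 8
step 4: r1 = 2, r2 = 1, r3 = 10
step 5: r1 = 2, r2 = -7, r3 = 10
step 6: r1 = 2, r2 = -5, r3 = 10
The first disagreement with the printout is at step 4, where the value should be r3 = 10.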